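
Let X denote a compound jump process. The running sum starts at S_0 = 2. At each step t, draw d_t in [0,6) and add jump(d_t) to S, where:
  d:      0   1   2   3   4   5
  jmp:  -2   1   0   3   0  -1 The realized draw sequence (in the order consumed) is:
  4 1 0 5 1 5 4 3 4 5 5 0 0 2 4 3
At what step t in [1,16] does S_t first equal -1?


12

t=0: S=2, d=4, jump=0, S_1=2
t=1: S=2, d=1, jump=1, S_2=3
t=2: S=3, d=0, jump=-2, S_3=1
t=3: S=1, d=5, jump=-1, S_4=0
t=4: S=0, d=1, jump=1, S_5=1
t=5: S=1, d=5, jump=-1, S_6=0
t=6: S=0, d=4, jump=0, S_7=0
t=7: S=0, d=3, jump=3, S_8=3
t=8: S=3, d=4, jump=0, S_9=3
t=9: S=3, d=5, jump=-1, S_10=2
t=10: S=2, d=5, jump=-1, S_11=1
t=11: S=1, d=0, jump=-2, S_12=-1
t=12: S=-1, d=0, jump=-2, S_13=-3
t=13: S=-3, d=2, jump=0, S_14=-3
t=14: S=-3, d=4, jump=0, S_15=-3
t=15: S=-3, d=3, jump=3, S_16=0


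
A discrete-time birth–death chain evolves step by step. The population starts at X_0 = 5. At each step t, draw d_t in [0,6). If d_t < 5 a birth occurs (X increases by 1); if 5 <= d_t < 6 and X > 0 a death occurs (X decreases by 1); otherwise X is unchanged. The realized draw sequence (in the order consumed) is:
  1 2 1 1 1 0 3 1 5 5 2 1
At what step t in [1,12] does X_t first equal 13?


t=0: X=5, d=1 → birth, X_1=6
t=1: X=6, d=2 → birth, X_2=7
t=2: X=7, d=1 → birth, X_3=8
t=3: X=8, d=1 → birth, X_4=9
t=4: X=9, d=1 → birth, X_5=10
t=5: X=10, d=0 → birth, X_6=11
t=6: X=11, d=3 → birth, X_7=12
t=7: X=12, d=1 → birth, X_8=13
t=8: X=13, d=5 → death, X_9=12
t=9: X=12, d=5 → death, X_10=11
t=10: X=11, d=2 → birth, X_11=12
t=11: X=12, d=1 → birth, X_12=13

8


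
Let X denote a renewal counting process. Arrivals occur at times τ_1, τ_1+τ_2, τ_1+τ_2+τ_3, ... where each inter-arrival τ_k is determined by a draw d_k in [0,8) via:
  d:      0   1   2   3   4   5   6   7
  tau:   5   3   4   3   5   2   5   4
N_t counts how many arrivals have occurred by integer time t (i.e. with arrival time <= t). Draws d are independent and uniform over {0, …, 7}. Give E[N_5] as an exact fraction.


Inter-arrival values over d=0..7: [5, 3, 4, 3, 5, 2, 5, 4]
Each d has probability 1/8, so the pmf of τ is: f(2) = 1/8, f(3) = 1/4, f(4) = 1/4, f(5) = 3/8
Renewal equation for m(n) = E[N_n]: condition on τ_1 = k (if k <= n, one arrival plus a fresh copy on the remaining n−k steps): m(n) = F(n) + Σ_{k<=n} f(k)·m(n−k), where F(n) = P(τ <= n) and m(0) = 0
m(1) = F(1) = 0
m(2) = F(2) = 1/8
m(3) = F(3) = 3/8
m(4) = F(4) + f(2)·m(2) = 5/8 + 1/8·1/8 = 41/64
m(5) = F(5) + f(2)·m(3) + f(3)·m(2) = 1 + 1/8·3/8 + 1/4·1/8 = 69/64
E[N_5] = m(5) = 69/64

69/64


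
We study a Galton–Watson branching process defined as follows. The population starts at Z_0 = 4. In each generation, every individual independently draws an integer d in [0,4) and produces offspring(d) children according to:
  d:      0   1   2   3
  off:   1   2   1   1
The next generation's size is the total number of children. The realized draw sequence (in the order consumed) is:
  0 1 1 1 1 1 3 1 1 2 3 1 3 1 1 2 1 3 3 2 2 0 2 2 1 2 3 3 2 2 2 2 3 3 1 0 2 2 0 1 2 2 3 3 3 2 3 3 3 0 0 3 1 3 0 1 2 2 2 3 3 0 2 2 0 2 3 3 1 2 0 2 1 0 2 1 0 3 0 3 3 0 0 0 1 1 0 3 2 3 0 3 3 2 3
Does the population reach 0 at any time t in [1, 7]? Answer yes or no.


no

gen 0: Z_0=4, draws=[0, 1, 1, 1], offspring=[1, 2, 2, 2], Z_1=7
gen 1: Z_1=7, draws=[1, 1, 3, 1, 1, 2, 3], offspring=[2, 2, 1, 2, 2, 1, 1], Z_2=11
gen 2: Z_2=11, draws=[1, 3, 1, 1, 2, 1, 3, 3, 2, 2, 0], offspring=[2, 1, 2, 2, 1, 2, 1, 1, 1, 1, 1], Z_3=15
gen 3: Z_3=15, draws=[2, 2, 1, 2, 3, 3, 2, 2, 2, 2, 3, 3, 1, 0, 2], offspring=[1, 1, 2, 1, 1, 1, 1, 1, 1, 1, 1, 1, 2, 1, 1], Z_4=17
gen 4: Z_4=17, draws=[2, 0, 1, 2, 2, 3, 3, 3, 2, 3, 3, 3, 0, 0, 3, 1, 3], offspring=[1, 1, 2, 1, 1, 1, 1, 1, 1, 1, 1, 1, 1, 1, 1, 2, 1], Z_5=19
gen 5: Z_5=19, draws=[0, 1, 2, 2, 2, 3, 3, 0, 2, 2, 0, 2, 3, 3, 1, 2, 0, 2, 1], offspring=[1, 2, 1, 1, 1, 1, 1, 1, 1, 1, 1, 1, 1, 1, 2, 1, 1, 1, 2], Z_6=22
gen 6: Z_6=22, draws=[0, 2, 1, 0, 3, 0, 3, 3, 0, 0, 0, 1, 1, 0, 3, 2, 3, 0, 3, 3, 2, 3], offspring=[1, 1, 2, 1, 1, 1, 1, 1, 1, 1, 1, 2, 2, 1, 1, 1, 1, 1, 1, 1, 1, 1], Z_7=25


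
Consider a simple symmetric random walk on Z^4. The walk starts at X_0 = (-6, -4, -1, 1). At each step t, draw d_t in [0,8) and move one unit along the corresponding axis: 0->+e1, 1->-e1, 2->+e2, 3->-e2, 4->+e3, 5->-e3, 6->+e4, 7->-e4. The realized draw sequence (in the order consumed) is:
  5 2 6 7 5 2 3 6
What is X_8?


t=0: X=(-6, -4, -1, 1), d=5 → -e3, X_1=(-6, -4, -2, 1)
t=1: X=(-6, -4, -2, 1), d=2 → +e2, X_2=(-6, -3, -2, 1)
t=2: X=(-6, -3, -2, 1), d=6 → +e4, X_3=(-6, -3, -2, 2)
t=3: X=(-6, -3, -2, 2), d=7 → -e4, X_4=(-6, -3, -2, 1)
t=4: X=(-6, -3, -2, 1), d=5 → -e3, X_5=(-6, -3, -3, 1)
t=5: X=(-6, -3, -3, 1), d=2 → +e2, X_6=(-6, -2, -3, 1)
t=6: X=(-6, -2, -3, 1), d=3 → -e2, X_7=(-6, -3, -3, 1)
t=7: X=(-6, -3, -3, 1), d=6 → +e4, X_8=(-6, -3, -3, 2)

(-6, -3, -3, 2)


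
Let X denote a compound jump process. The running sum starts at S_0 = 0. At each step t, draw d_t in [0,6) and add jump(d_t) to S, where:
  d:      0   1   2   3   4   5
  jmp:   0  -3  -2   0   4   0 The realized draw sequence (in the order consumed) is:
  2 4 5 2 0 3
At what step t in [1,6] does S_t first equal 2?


2

t=0: S=0, d=2, jump=-2, S_1=-2
t=1: S=-2, d=4, jump=4, S_2=2
t=2: S=2, d=5, jump=0, S_3=2
t=3: S=2, d=2, jump=-2, S_4=0
t=4: S=0, d=0, jump=0, S_5=0
t=5: S=0, d=3, jump=0, S_6=0


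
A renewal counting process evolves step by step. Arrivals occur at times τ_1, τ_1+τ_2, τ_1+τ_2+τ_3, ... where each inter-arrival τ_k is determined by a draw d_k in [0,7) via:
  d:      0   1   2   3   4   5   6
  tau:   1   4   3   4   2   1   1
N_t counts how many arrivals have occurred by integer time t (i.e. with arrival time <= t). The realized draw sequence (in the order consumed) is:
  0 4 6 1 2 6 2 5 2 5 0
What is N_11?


draw d_1=0: τ_1=1, arrival time A_1=1
draw d_2=4: τ_2=2, arrival time A_2=3
draw d_3=6: τ_3=1, arrival time A_3=4
draw d_4=1: τ_4=4, arrival time A_4=8
draw d_5=2: τ_5=3, arrival time A_5=11
draw d_6=6: τ_6=1, arrival time A_6=12
draw d_7=2: τ_7=3, arrival time A_7=15
draw d_8=5: τ_8=1, arrival time A_8=16
draw d_9=2: τ_9=3, arrival time A_9=19
draw d_10=5: τ_10=1, arrival time A_10=20
draw d_11=0: τ_11=1, arrival time A_11=21
N_t over t=0..11: 0:0 1:1 2:1 3:2 4:3 5:3 6:3 7:3 8:4 9:4 10:4 11:5

5


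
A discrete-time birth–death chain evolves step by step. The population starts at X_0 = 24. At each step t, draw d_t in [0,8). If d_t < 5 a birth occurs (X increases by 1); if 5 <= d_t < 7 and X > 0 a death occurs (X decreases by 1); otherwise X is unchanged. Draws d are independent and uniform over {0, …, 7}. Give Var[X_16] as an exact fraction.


X can drop by at most 1 per step and X_0 = 24 > T = 16, so X_t >= 24 − t >= 8 > 0 for every t <= 16: the floor at 0 (the 'and X > 0' condition) never binds. Hence X_16 = X_0 + Σ_{t<16} Y_t with i.i.d. increments Y_t = y(d_t) ∈ {+1, −1, 0}.
Outcome values over d=0..7: [1, 1, 1, 1, 1, -1, -1, 0]
Σy = 3, Σy² = 7, M = 8
μ = 3/8 = 3/8,  σ² = 7/8 − (3/8)² = 47/64
Independent increments: Var[X_16] = 16·σ² = 16·(47/64) = 47/4

47/4


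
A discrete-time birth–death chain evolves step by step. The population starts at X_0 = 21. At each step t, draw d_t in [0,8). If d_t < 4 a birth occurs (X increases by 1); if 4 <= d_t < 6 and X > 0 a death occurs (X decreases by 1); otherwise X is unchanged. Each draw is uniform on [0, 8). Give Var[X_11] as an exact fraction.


X can drop by at most 1 per step and X_0 = 21 > T = 11, so X_t >= 21 − t >= 10 > 0 for every t <= 11: the floor at 0 (the 'and X > 0' condition) never binds. Hence X_11 = X_0 + Σ_{t<11} Y_t with i.i.d. increments Y_t = y(d_t) ∈ {+1, −1, 0}.
Outcome values over d=0..7: [1, 1, 1, 1, -1, -1, 0, 0]
Σy = 2, Σy² = 6, M = 8
μ = 2/8 = 1/4,  σ² = 6/8 − (1/4)² = 11/16
Independent increments: Var[X_11] = 11·σ² = 11·(11/16) = 121/16

121/16


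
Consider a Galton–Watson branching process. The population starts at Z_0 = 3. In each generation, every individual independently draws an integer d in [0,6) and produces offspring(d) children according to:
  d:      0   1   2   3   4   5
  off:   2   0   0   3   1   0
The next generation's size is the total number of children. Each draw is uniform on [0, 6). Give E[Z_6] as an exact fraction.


Outcome values over d=0..5: [2, 0, 0, 3, 1, 0]
Σy = 6, Σy² = 14, M = 6
μ = 6/6 = 1,  σ² = 14/6 − (1)² = 4/3
E[Z_0] = 3
E[Z_1] = 1·E[Z_0] = 3
E[Z_2] = 1·E[Z_1] = 3
E[Z_3] = 1·E[Z_2] = 3
E[Z_4] = 1·E[Z_3] = 3
E[Z_5] = 1·E[Z_4] = 3
E[Z_6] = 1·E[Z_5] = 3

3


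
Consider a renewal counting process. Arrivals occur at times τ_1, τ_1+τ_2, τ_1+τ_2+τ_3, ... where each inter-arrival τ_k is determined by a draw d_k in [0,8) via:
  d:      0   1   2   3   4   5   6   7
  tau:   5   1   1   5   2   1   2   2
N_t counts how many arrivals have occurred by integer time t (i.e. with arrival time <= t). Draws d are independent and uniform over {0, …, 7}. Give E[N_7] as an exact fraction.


6083075/2097152

Inter-arrival values over d=0..7: [5, 1, 1, 5, 2, 1, 2, 2]
Each d has probability 1/8, so the pmf of τ is: f(1) = 3/8, f(2) = 3/8, f(5) = 1/4
Renewal equation for m(n) = E[N_n]: condition on τ_1 = k (if k <= n, one arrival plus a fresh copy on the remaining n−k steps): m(n) = F(n) + Σ_{k<=n} f(k)·m(n−k), where F(n) = P(τ <= n) and m(0) = 0
m(1) = F(1) = 3/8
m(2) = F(2) + f(1)·m(1) = 3/4 + 3/8·3/8 = 57/64
m(3) = F(3) + f(1)·m(2) + f(2)·m(1) = 3/4 + 3/8·57/64 + 3/8·3/8 = 627/512
m(4) = F(4) + f(1)·m(3) + f(2)·m(2) = 3/4 + 3/8·627/512 + 3/8·57/64 = 6321/4096
m(5) = F(5) + f(1)·m(4) + f(2)·m(3) = 1 + 3/8·6321/4096 + 3/8·627/512 = 66779/32768
m(6) = F(6) + f(1)·m(5) + f(2)·m(4) + f(5)·m(1) = 1 + 3/8·66779/32768 + 3/8·6321/4096 + 1/4·3/8 = 638761/262144
m(7) = F(7) + f(1)·m(6) + f(2)·m(5) + f(5)·m(2) = 1 + 3/8·638761/262144 + 3/8·66779/32768 + 1/4·57/64 = 6083075/2097152
E[N_7] = m(7) = 6083075/2097152


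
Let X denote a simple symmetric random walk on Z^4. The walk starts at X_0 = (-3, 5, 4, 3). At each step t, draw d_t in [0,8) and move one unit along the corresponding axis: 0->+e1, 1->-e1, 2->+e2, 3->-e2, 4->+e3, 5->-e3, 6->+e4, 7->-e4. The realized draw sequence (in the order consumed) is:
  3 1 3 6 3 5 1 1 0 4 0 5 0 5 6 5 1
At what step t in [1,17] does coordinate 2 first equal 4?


t=0: X=(-3, 5, 4, 3), d=3 → -e2, X_1=(-3, 4, 4, 3)
t=1: X=(-3, 4, 4, 3), d=1 → -e1, X_2=(-4, 4, 4, 3)
t=2: X=(-4, 4, 4, 3), d=3 → -e2, X_3=(-4, 3, 4, 3)
t=3: X=(-4, 3, 4, 3), d=6 → +e4, X_4=(-4, 3, 4, 4)
t=4: X=(-4, 3, 4, 4), d=3 → -e2, X_5=(-4, 2, 4, 4)
t=5: X=(-4, 2, 4, 4), d=5 → -e3, X_6=(-4, 2, 3, 4)
t=6: X=(-4, 2, 3, 4), d=1 → -e1, X_7=(-5, 2, 3, 4)
t=7: X=(-5, 2, 3, 4), d=1 → -e1, X_8=(-6, 2, 3, 4)
t=8: X=(-6, 2, 3, 4), d=0 → +e1, X_9=(-5, 2, 3, 4)
t=9: X=(-5, 2, 3, 4), d=4 → +e3, X_10=(-5, 2, 4, 4)
t=10: X=(-5, 2, 4, 4), d=0 → +e1, X_11=(-4, 2, 4, 4)
t=11: X=(-4, 2, 4, 4), d=5 → -e3, X_12=(-4, 2, 3, 4)
t=12: X=(-4, 2, 3, 4), d=0 → +e1, X_13=(-3, 2, 3, 4)
t=13: X=(-3, 2, 3, 4), d=5 → -e3, X_14=(-3, 2, 2, 4)
t=14: X=(-3, 2, 2, 4), d=6 → +e4, X_15=(-3, 2, 2, 5)
t=15: X=(-3, 2, 2, 5), d=5 → -e3, X_16=(-3, 2, 1, 5)
t=16: X=(-3, 2, 1, 5), d=1 → -e1, X_17=(-4, 2, 1, 5)

1


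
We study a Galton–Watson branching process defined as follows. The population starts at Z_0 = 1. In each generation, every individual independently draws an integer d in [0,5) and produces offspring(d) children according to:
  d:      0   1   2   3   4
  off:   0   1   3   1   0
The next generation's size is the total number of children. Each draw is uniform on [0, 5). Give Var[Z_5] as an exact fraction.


Outcome values over d=0..4: [0, 1, 3, 1, 0]
Σy = 5, Σy² = 11, M = 5
μ = 5/5 = 1,  σ² = 11/5 − (1)² = 6/5
V_0 = 0, E_0 = 1
V_1 = 6/5·E_0 + (1)²·V_0 = 6/5;  E_1 = 1
V_2 = 6/5·E_1 + (1)²·V_1 = 12/5;  E_2 = 1
V_3 = 6/5·E_2 + (1)²·V_2 = 18/5;  E_3 = 1
V_4 = 6/5·E_3 + (1)²·V_3 = 24/5;  E_4 = 1
V_5 = 6/5·E_4 + (1)²·V_4 = 6;  E_5 = 1

6


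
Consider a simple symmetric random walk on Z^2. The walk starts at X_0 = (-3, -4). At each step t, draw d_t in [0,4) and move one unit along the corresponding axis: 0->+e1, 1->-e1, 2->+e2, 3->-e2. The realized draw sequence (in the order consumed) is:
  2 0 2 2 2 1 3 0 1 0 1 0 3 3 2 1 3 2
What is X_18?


t=0: X=(-3, -4), d=2 → +e2, X_1=(-3, -3)
t=1: X=(-3, -3), d=0 → +e1, X_2=(-2, -3)
t=2: X=(-2, -3), d=2 → +e2, X_3=(-2, -2)
t=3: X=(-2, -2), d=2 → +e2, X_4=(-2, -1)
t=4: X=(-2, -1), d=2 → +e2, X_5=(-2, 0)
t=5: X=(-2, 0), d=1 → -e1, X_6=(-3, 0)
t=6: X=(-3, 0), d=3 → -e2, X_7=(-3, -1)
t=7: X=(-3, -1), d=0 → +e1, X_8=(-2, -1)
t=8: X=(-2, -1), d=1 → -e1, X_9=(-3, -1)
t=9: X=(-3, -1), d=0 → +e1, X_10=(-2, -1)
t=10: X=(-2, -1), d=1 → -e1, X_11=(-3, -1)
t=11: X=(-3, -1), d=0 → +e1, X_12=(-2, -1)
t=12: X=(-2, -1), d=3 → -e2, X_13=(-2, -2)
t=13: X=(-2, -2), d=3 → -e2, X_14=(-2, -3)
t=14: X=(-2, -3), d=2 → +e2, X_15=(-2, -2)
t=15: X=(-2, -2), d=1 → -e1, X_16=(-3, -2)
t=16: X=(-3, -2), d=3 → -e2, X_17=(-3, -3)
t=17: X=(-3, -3), d=2 → +e2, X_18=(-3, -2)

(-3, -2)


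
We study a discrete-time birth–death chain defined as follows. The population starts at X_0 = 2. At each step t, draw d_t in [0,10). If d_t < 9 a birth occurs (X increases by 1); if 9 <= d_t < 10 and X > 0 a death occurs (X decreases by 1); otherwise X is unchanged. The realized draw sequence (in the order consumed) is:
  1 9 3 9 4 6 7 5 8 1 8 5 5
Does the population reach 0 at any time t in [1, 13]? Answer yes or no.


no

t=0: X=2, d=1 → birth, X_1=3
t=1: X=3, d=9 → death, X_2=2
t=2: X=2, d=3 → birth, X_3=3
t=3: X=3, d=9 → death, X_4=2
t=4: X=2, d=4 → birth, X_5=3
t=5: X=3, d=6 → birth, X_6=4
t=6: X=4, d=7 → birth, X_7=5
t=7: X=5, d=5 → birth, X_8=6
t=8: X=6, d=8 → birth, X_9=7
t=9: X=7, d=1 → birth, X_10=8
t=10: X=8, d=8 → birth, X_11=9
t=11: X=9, d=5 → birth, X_12=10
t=12: X=10, d=5 → birth, X_13=11


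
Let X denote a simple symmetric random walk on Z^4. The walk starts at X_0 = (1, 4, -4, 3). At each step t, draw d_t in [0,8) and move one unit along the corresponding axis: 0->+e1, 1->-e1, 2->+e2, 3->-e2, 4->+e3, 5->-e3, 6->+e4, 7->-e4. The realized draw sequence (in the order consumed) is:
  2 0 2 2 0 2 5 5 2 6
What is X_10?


(3, 9, -6, 4)

t=0: X=(1, 4, -4, 3), d=2 → +e2, X_1=(1, 5, -4, 3)
t=1: X=(1, 5, -4, 3), d=0 → +e1, X_2=(2, 5, -4, 3)
t=2: X=(2, 5, -4, 3), d=2 → +e2, X_3=(2, 6, -4, 3)
t=3: X=(2, 6, -4, 3), d=2 → +e2, X_4=(2, 7, -4, 3)
t=4: X=(2, 7, -4, 3), d=0 → +e1, X_5=(3, 7, -4, 3)
t=5: X=(3, 7, -4, 3), d=2 → +e2, X_6=(3, 8, -4, 3)
t=6: X=(3, 8, -4, 3), d=5 → -e3, X_7=(3, 8, -5, 3)
t=7: X=(3, 8, -5, 3), d=5 → -e3, X_8=(3, 8, -6, 3)
t=8: X=(3, 8, -6, 3), d=2 → +e2, X_9=(3, 9, -6, 3)
t=9: X=(3, 9, -6, 3), d=6 → +e4, X_10=(3, 9, -6, 4)


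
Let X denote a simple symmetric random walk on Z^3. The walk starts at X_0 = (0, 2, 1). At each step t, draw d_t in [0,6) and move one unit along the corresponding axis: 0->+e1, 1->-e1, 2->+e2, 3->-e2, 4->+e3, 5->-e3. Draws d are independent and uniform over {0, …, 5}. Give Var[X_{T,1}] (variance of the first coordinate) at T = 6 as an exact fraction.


Outcome values over d=0..5: [1, -1, 0, 0, 0, 0]
Σy = 0, Σy² = 2, M = 6
μ = 0/6 = 0,  σ² = 2/6 − (0)² = 1/3
Independent increments: Var[X_6] = 6·σ² = 6·(1/3) = 2

2


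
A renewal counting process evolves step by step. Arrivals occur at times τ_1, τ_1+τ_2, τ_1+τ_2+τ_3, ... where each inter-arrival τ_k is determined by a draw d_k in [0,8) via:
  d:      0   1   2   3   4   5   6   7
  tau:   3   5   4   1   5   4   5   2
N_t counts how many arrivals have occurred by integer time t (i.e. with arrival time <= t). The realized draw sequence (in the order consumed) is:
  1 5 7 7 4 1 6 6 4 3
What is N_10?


draw d_1=1: τ_1=5, arrival time A_1=5
draw d_2=5: τ_2=4, arrival time A_2=9
draw d_3=7: τ_3=2, arrival time A_3=11
draw d_4=7: τ_4=2, arrival time A_4=13
draw d_5=4: τ_5=5, arrival time A_5=18
draw d_6=1: τ_6=5, arrival time A_6=23
draw d_7=6: τ_7=5, arrival time A_7=28
draw d_8=6: τ_8=5, arrival time A_8=33
draw d_9=4: τ_9=5, arrival time A_9=38
draw d_10=3: τ_10=1, arrival time A_10=39
N_t over t=0..10: 0:0 1:0 2:0 3:0 4:0 5:1 6:1 7:1 8:1 9:2 10:2

2


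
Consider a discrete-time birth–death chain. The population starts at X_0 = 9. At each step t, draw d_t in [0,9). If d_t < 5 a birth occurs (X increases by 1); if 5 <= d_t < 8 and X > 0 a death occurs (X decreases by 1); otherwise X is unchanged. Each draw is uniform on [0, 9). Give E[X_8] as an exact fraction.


97/9

X can drop by at most 1 per step and X_0 = 9 > T = 8, so X_t >= 9 − t >= 1 > 0 for every t <= 8: the floor at 0 (the 'and X > 0' condition) never binds. Hence X_8 = X_0 + Σ_{t<8} Y_t with i.i.d. increments Y_t = y(d_t) ∈ {+1, −1, 0}.
Outcome values over d=0..8: [1, 1, 1, 1, 1, -1, -1, -1, 0]
Σy = 2, Σy² = 8, M = 9
μ = 2/9 = 2/9,  σ² = 8/9 − (2/9)² = 68/81
E[X_8] = 9 + 8·(2/9) = 97/9


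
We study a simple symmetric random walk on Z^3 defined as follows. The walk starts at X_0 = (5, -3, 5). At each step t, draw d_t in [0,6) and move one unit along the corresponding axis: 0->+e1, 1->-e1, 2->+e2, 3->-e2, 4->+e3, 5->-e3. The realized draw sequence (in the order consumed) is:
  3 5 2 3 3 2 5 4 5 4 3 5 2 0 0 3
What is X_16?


t=0: X=(5, -3, 5), d=3 → -e2, X_1=(5, -4, 5)
t=1: X=(5, -4, 5), d=5 → -e3, X_2=(5, -4, 4)
t=2: X=(5, -4, 4), d=2 → +e2, X_3=(5, -3, 4)
t=3: X=(5, -3, 4), d=3 → -e2, X_4=(5, -4, 4)
t=4: X=(5, -4, 4), d=3 → -e2, X_5=(5, -5, 4)
t=5: X=(5, -5, 4), d=2 → +e2, X_6=(5, -4, 4)
t=6: X=(5, -4, 4), d=5 → -e3, X_7=(5, -4, 3)
t=7: X=(5, -4, 3), d=4 → +e3, X_8=(5, -4, 4)
t=8: X=(5, -4, 4), d=5 → -e3, X_9=(5, -4, 3)
t=9: X=(5, -4, 3), d=4 → +e3, X_10=(5, -4, 4)
t=10: X=(5, -4, 4), d=3 → -e2, X_11=(5, -5, 4)
t=11: X=(5, -5, 4), d=5 → -e3, X_12=(5, -5, 3)
t=12: X=(5, -5, 3), d=2 → +e2, X_13=(5, -4, 3)
t=13: X=(5, -4, 3), d=0 → +e1, X_14=(6, -4, 3)
t=14: X=(6, -4, 3), d=0 → +e1, X_15=(7, -4, 3)
t=15: X=(7, -4, 3), d=3 → -e2, X_16=(7, -5, 3)

(7, -5, 3)


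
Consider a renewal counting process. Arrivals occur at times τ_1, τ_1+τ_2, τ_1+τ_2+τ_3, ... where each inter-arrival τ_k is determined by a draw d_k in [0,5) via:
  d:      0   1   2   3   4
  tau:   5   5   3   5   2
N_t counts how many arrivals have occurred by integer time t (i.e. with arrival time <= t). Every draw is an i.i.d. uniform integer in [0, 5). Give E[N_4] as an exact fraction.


11/25

Inter-arrival values over d=0..4: [5, 5, 3, 5, 2]
Each d has probability 1/5, so the pmf of τ is: f(2) = 1/5, f(3) = 1/5, f(5) = 3/5
Renewal equation for m(n) = E[N_n]: condition on τ_1 = k (if k <= n, one arrival plus a fresh copy on the remaining n−k steps): m(n) = F(n) + Σ_{k<=n} f(k)·m(n−k), where F(n) = P(τ <= n) and m(0) = 0
m(1) = F(1) = 0
m(2) = F(2) = 1/5
m(3) = F(3) = 2/5
m(4) = F(4) + f(2)·m(2) = 2/5 + 1/5·1/5 = 11/25
E[N_4] = m(4) = 11/25


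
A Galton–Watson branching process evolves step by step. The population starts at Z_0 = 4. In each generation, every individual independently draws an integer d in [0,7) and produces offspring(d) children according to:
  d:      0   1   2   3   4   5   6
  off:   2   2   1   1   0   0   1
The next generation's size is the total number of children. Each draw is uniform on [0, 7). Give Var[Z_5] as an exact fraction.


Outcome values over d=0..6: [2, 2, 1, 1, 0, 0, 1]
Σy = 7, Σy² = 11, M = 7
μ = 7/7 = 1,  σ² = 11/7 − (1)² = 4/7
V_0 = 0, E_0 = 4
V_1 = 4/7·E_0 + (1)²·V_0 = 16/7;  E_1 = 4
V_2 = 4/7·E_1 + (1)²·V_1 = 32/7;  E_2 = 4
V_3 = 4/7·E_2 + (1)²·V_2 = 48/7;  E_3 = 4
V_4 = 4/7·E_3 + (1)²·V_3 = 64/7;  E_4 = 4
V_5 = 4/7·E_4 + (1)²·V_4 = 80/7;  E_5 = 4

80/7


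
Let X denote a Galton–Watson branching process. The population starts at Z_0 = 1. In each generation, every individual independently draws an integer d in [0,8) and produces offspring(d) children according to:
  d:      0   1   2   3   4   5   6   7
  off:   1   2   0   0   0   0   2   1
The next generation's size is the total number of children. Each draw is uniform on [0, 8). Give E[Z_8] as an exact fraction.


Outcome values over d=0..7: [1, 2, 0, 0, 0, 0, 2, 1]
Σy = 6, Σy² = 10, M = 8
μ = 6/8 = 3/4,  σ² = 10/8 − (3/4)² = 11/16
E[Z_0] = 1
E[Z_1] = 3/4·E[Z_0] = 3/4
E[Z_2] = 3/4·E[Z_1] = 9/16
E[Z_3] = 3/4·E[Z_2] = 27/64
E[Z_4] = 3/4·E[Z_3] = 81/256
E[Z_5] = 3/4·E[Z_4] = 243/1024
E[Z_6] = 3/4·E[Z_5] = 729/4096
E[Z_7] = 3/4·E[Z_6] = 2187/16384
E[Z_8] = 3/4·E[Z_7] = 6561/65536

6561/65536


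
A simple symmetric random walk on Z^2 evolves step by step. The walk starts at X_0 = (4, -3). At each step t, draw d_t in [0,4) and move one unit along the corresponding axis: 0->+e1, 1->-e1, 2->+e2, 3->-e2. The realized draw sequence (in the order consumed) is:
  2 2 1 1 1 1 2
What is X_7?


(0, 0)

t=0: X=(4, -3), d=2 → +e2, X_1=(4, -2)
t=1: X=(4, -2), d=2 → +e2, X_2=(4, -1)
t=2: X=(4, -1), d=1 → -e1, X_3=(3, -1)
t=3: X=(3, -1), d=1 → -e1, X_4=(2, -1)
t=4: X=(2, -1), d=1 → -e1, X_5=(1, -1)
t=5: X=(1, -1), d=1 → -e1, X_6=(0, -1)
t=6: X=(0, -1), d=2 → +e2, X_7=(0, 0)


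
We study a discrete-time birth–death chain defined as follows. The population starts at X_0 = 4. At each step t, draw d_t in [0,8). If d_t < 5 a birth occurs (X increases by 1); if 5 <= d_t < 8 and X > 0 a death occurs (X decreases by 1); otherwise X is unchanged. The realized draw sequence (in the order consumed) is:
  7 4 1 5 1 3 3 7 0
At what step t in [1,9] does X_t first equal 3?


1

t=0: X=4, d=7 → death, X_1=3
t=1: X=3, d=4 → birth, X_2=4
t=2: X=4, d=1 → birth, X_3=5
t=3: X=5, d=5 → death, X_4=4
t=4: X=4, d=1 → birth, X_5=5
t=5: X=5, d=3 → birth, X_6=6
t=6: X=6, d=3 → birth, X_7=7
t=7: X=7, d=7 → death, X_8=6
t=8: X=6, d=0 → birth, X_9=7


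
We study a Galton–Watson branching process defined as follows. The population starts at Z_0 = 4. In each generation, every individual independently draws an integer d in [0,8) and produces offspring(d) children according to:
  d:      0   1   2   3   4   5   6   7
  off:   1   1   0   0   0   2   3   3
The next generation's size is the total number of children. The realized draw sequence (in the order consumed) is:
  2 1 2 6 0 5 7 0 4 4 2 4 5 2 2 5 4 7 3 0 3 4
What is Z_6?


1

gen 0: Z_0=4, draws=[2, 1, 2, 6], offspring=[0, 1, 0, 3], Z_1=4
gen 1: Z_1=4, draws=[0, 5, 7, 0], offspring=[1, 2, 3, 1], Z_2=7
gen 2: Z_2=7, draws=[4, 4, 2, 4, 5, 2, 2], offspring=[0, 0, 0, 0, 2, 0, 0], Z_3=2
gen 3: Z_3=2, draws=[5, 4], offspring=[2, 0], Z_4=2
gen 4: Z_4=2, draws=[7, 3], offspring=[3, 0], Z_5=3
gen 5: Z_5=3, draws=[0, 3, 4], offspring=[1, 0, 0], Z_6=1


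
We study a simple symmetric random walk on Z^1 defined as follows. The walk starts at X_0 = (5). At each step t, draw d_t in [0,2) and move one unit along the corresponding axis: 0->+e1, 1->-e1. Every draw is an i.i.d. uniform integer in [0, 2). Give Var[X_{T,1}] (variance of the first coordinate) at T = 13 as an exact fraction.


13

Outcome values over d=0..1: [1, -1]
Σy = 0, Σy² = 2, M = 2
μ = 0/2 = 0,  σ² = 2/2 − (0)² = 1
Independent increments: Var[X_13] = 13·σ² = 13·(1) = 13


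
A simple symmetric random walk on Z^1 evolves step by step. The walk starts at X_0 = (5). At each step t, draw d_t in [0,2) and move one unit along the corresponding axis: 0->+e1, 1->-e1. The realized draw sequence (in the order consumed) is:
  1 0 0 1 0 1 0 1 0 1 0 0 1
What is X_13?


(6)

t=0: X=(5), d=1 → -e1, X_1=(4)
t=1: X=(4), d=0 → +e1, X_2=(5)
t=2: X=(5), d=0 → +e1, X_3=(6)
t=3: X=(6), d=1 → -e1, X_4=(5)
t=4: X=(5), d=0 → +e1, X_5=(6)
t=5: X=(6), d=1 → -e1, X_6=(5)
t=6: X=(5), d=0 → +e1, X_7=(6)
t=7: X=(6), d=1 → -e1, X_8=(5)
t=8: X=(5), d=0 → +e1, X_9=(6)
t=9: X=(6), d=1 → -e1, X_10=(5)
t=10: X=(5), d=0 → +e1, X_11=(6)
t=11: X=(6), d=0 → +e1, X_12=(7)
t=12: X=(7), d=1 → -e1, X_13=(6)


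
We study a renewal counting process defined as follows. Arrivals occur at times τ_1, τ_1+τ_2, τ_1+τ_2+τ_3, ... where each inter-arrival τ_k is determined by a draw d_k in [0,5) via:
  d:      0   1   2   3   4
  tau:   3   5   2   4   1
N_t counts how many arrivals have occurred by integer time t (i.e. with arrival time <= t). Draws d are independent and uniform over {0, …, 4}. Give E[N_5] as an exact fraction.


4651/3125

Inter-arrival values over d=0..4: [3, 5, 2, 4, 1]
Each d has probability 1/5, so the pmf of τ is: f(1) = 1/5, f(2) = 1/5, f(3) = 1/5, f(4) = 1/5, f(5) = 1/5
Renewal equation for m(n) = E[N_n]: condition on τ_1 = k (if k <= n, one arrival plus a fresh copy on the remaining n−k steps): m(n) = F(n) + Σ_{k<=n} f(k)·m(n−k), where F(n) = P(τ <= n) and m(0) = 0
m(1) = F(1) = 1/5
m(2) = F(2) + f(1)·m(1) = 2/5 + 1/5·1/5 = 11/25
m(3) = F(3) + f(1)·m(2) + f(2)·m(1) = 3/5 + 1/5·11/25 + 1/5·1/5 = 91/125
m(4) = F(4) + f(1)·m(3) + f(2)·m(2) + f(3)·m(1) = 4/5 + 1/5·91/125 + 1/5·11/25 + 1/5·1/5 = 671/625
m(5) = F(5) + f(1)·m(4) + f(2)·m(3) + f(3)·m(2) + f(4)·m(1) = 1 + 1/5·671/625 + 1/5·91/125 + 1/5·11/25 + 1/5·1/5 = 4651/3125
E[N_5] = m(5) = 4651/3125


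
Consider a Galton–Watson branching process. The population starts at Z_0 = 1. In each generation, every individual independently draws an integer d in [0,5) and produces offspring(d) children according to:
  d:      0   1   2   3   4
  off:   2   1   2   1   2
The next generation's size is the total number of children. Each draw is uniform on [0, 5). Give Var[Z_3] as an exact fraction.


49536/15625

Outcome values over d=0..4: [2, 1, 2, 1, 2]
Σy = 8, Σy² = 14, M = 5
μ = 8/5 = 8/5,  σ² = 14/5 − (8/5)² = 6/25
V_0 = 0, E_0 = 1
V_1 = 6/25·E_0 + (8/5)²·V_0 = 6/25;  E_1 = 8/5
V_2 = 6/25·E_1 + (8/5)²·V_1 = 624/625;  E_2 = 64/25
V_3 = 6/25·E_2 + (8/5)²·V_2 = 49536/15625;  E_3 = 512/125


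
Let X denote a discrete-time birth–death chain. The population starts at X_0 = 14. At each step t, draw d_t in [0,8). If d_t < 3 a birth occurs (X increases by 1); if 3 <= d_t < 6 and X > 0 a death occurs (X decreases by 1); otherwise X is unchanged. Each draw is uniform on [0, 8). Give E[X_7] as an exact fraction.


X can drop by at most 1 per step and X_0 = 14 > T = 7, so X_t >= 14 − t >= 7 > 0 for every t <= 7: the floor at 0 (the 'and X > 0' condition) never binds. Hence X_7 = X_0 + Σ_{t<7} Y_t with i.i.d. increments Y_t = y(d_t) ∈ {+1, −1, 0}.
Outcome values over d=0..7: [1, 1, 1, -1, -1, -1, 0, 0]
Σy = 0, Σy² = 6, M = 8
μ = 0/8 = 0,  σ² = 6/8 − (0)² = 3/4
E[X_7] = 14 + 7·(0) = 14

14


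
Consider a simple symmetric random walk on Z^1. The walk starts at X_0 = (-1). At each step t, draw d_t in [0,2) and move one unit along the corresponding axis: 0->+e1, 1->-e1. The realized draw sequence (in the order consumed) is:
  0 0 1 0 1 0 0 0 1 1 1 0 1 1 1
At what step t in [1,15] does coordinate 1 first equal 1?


t=0: X=(-1), d=0 → +e1, X_1=(0)
t=1: X=(0), d=0 → +e1, X_2=(1)
t=2: X=(1), d=1 → -e1, X_3=(0)
t=3: X=(0), d=0 → +e1, X_4=(1)
t=4: X=(1), d=1 → -e1, X_5=(0)
t=5: X=(0), d=0 → +e1, X_6=(1)
t=6: X=(1), d=0 → +e1, X_7=(2)
t=7: X=(2), d=0 → +e1, X_8=(3)
t=8: X=(3), d=1 → -e1, X_9=(2)
t=9: X=(2), d=1 → -e1, X_10=(1)
t=10: X=(1), d=1 → -e1, X_11=(0)
t=11: X=(0), d=0 → +e1, X_12=(1)
t=12: X=(1), d=1 → -e1, X_13=(0)
t=13: X=(0), d=1 → -e1, X_14=(-1)
t=14: X=(-1), d=1 → -e1, X_15=(-2)

2


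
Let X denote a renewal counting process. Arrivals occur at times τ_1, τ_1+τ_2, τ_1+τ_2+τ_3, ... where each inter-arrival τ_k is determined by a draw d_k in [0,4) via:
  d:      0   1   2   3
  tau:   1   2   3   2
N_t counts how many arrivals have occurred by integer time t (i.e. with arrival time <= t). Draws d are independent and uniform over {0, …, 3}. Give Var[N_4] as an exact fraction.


Inter-arrival values over d=0..3: [1, 2, 3, 2]
Each d has probability 1/4, so the pmf of τ is: f(1) = 1/4, f(2) = 1/2, f(3) = 1/4
Let p_n(j) = P(N_n = j), with p_0 = [1]. Condition on τ_1: p_n(0) = P(τ > n), and for j >= 1, p_n(j) = Σ_{k<=n} f(k)·p_{n−k}(j−1)
p_1 = [3/4, 1/4]  (j = 0..1)
p_2 = [1/4, 11/16, 1/16]  (j = 0..2)
p_3 = [0, 11/16, 19/64, 1/64]  (j = 0..3)
p_4 = [0, 5/16, 37/64, 27/256, 1/256]  (j = 0..4)
E[N_4] = Σ j·p_4(j) = 461/256;  E[N_4²] = Σ j²·p_4(j) = 931/256
Var[N_4] = 931/256 − (461/256)² = 25815/65536

25815/65536


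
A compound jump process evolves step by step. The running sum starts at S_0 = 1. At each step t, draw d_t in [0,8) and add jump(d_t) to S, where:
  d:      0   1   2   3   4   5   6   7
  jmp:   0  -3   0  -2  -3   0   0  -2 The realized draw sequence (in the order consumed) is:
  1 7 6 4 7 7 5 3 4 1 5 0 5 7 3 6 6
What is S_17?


t=0: S=1, d=1, jump=-3, S_1=-2
t=1: S=-2, d=7, jump=-2, S_2=-4
t=2: S=-4, d=6, jump=0, S_3=-4
t=3: S=-4, d=4, jump=-3, S_4=-7
t=4: S=-7, d=7, jump=-2, S_5=-9
t=5: S=-9, d=7, jump=-2, S_6=-11
t=6: S=-11, d=5, jump=0, S_7=-11
t=7: S=-11, d=3, jump=-2, S_8=-13
t=8: S=-13, d=4, jump=-3, S_9=-16
t=9: S=-16, d=1, jump=-3, S_10=-19
t=10: S=-19, d=5, jump=0, S_11=-19
t=11: S=-19, d=0, jump=0, S_12=-19
t=12: S=-19, d=5, jump=0, S_13=-19
t=13: S=-19, d=7, jump=-2, S_14=-21
t=14: S=-21, d=3, jump=-2, S_15=-23
t=15: S=-23, d=6, jump=0, S_16=-23
t=16: S=-23, d=6, jump=0, S_17=-23

-23


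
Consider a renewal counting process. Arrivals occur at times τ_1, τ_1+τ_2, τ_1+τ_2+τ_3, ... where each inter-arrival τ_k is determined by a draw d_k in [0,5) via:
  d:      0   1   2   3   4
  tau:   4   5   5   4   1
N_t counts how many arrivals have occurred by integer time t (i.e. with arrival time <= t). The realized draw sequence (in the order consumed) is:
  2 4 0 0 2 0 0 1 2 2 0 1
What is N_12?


3

draw d_1=2: τ_1=5, arrival time A_1=5
draw d_2=4: τ_2=1, arrival time A_2=6
draw d_3=0: τ_3=4, arrival time A_3=10
draw d_4=0: τ_4=4, arrival time A_4=14
draw d_5=2: τ_5=5, arrival time A_5=19
draw d_6=0: τ_6=4, arrival time A_6=23
draw d_7=0: τ_7=4, arrival time A_7=27
draw d_8=1: τ_8=5, arrival time A_8=32
draw d_9=2: τ_9=5, arrival time A_9=37
draw d_10=2: τ_10=5, arrival time A_10=42
draw d_11=0: τ_11=4, arrival time A_11=46
draw d_12=1: τ_12=5, arrival time A_12=51
N_t over t=0..12: 0:0 1:0 2:0 3:0 4:0 5:1 6:2 7:2 8:2 9:2 10:3 11:3 12:3


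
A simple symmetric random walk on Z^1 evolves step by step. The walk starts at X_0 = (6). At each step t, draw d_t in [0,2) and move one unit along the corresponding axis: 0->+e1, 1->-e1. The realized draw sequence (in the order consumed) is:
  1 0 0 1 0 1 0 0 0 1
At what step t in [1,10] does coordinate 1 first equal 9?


t=0: X=(6), d=1 → -e1, X_1=(5)
t=1: X=(5), d=0 → +e1, X_2=(6)
t=2: X=(6), d=0 → +e1, X_3=(7)
t=3: X=(7), d=1 → -e1, X_4=(6)
t=4: X=(6), d=0 → +e1, X_5=(7)
t=5: X=(7), d=1 → -e1, X_6=(6)
t=6: X=(6), d=0 → +e1, X_7=(7)
t=7: X=(7), d=0 → +e1, X_8=(8)
t=8: X=(8), d=0 → +e1, X_9=(9)
t=9: X=(9), d=1 → -e1, X_10=(8)

9


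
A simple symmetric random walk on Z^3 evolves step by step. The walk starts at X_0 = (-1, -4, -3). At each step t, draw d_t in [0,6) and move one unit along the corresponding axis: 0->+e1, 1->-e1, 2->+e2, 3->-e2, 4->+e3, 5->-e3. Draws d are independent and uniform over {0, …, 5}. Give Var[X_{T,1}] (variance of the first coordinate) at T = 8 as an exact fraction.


8/3

Outcome values over d=0..5: [1, -1, 0, 0, 0, 0]
Σy = 0, Σy² = 2, M = 6
μ = 0/6 = 0,  σ² = 2/6 − (0)² = 1/3
Independent increments: Var[X_8] = 8·σ² = 8·(1/3) = 8/3


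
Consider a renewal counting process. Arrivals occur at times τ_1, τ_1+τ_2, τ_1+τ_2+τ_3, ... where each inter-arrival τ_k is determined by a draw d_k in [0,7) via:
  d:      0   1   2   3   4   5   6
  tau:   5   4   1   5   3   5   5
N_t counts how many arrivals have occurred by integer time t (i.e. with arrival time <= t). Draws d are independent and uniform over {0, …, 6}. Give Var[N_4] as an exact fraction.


Inter-arrival values over d=0..6: [5, 4, 1, 5, 3, 5, 5]
Each d has probability 1/7, so the pmf of τ is: f(1) = 1/7, f(3) = 1/7, f(4) = 1/7, f(5) = 4/7
Let p_n(j) = P(N_n = j), with p_0 = [1]. Condition on τ_1: p_n(0) = P(τ > n), and for j >= 1, p_n(j) = Σ_{k<=n} f(k)·p_{n−k}(j−1)
p_1 = [6/7, 1/7]  (j = 0..1)
p_2 = [6/7, 6/49, 1/49]  (j = 0..2)
p_3 = [5/7, 13/49, 6/343, 1/343]  (j = 0..3)
p_4 = [4/7, 18/49, 20/343, 6/2401, 1/2401]  (j = 0..4)
E[N_4] = Σ j·p_4(j) = 1184/2401;  E[N_4²] = Σ j²·p_4(j) = 216/343
Var[N_4] = 216/343 − (1184/2401)² = 2228456/5764801

2228456/5764801


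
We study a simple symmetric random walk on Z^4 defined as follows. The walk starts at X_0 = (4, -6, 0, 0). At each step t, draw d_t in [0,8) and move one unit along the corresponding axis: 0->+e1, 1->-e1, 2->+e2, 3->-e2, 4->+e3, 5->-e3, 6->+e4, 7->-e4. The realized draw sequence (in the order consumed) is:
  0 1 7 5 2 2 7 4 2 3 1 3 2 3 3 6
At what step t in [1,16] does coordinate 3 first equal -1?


4

t=0: X=(4, -6, 0, 0), d=0 → +e1, X_1=(5, -6, 0, 0)
t=1: X=(5, -6, 0, 0), d=1 → -e1, X_2=(4, -6, 0, 0)
t=2: X=(4, -6, 0, 0), d=7 → -e4, X_3=(4, -6, 0, -1)
t=3: X=(4, -6, 0, -1), d=5 → -e3, X_4=(4, -6, -1, -1)
t=4: X=(4, -6, -1, -1), d=2 → +e2, X_5=(4, -5, -1, -1)
t=5: X=(4, -5, -1, -1), d=2 → +e2, X_6=(4, -4, -1, -1)
t=6: X=(4, -4, -1, -1), d=7 → -e4, X_7=(4, -4, -1, -2)
t=7: X=(4, -4, -1, -2), d=4 → +e3, X_8=(4, -4, 0, -2)
t=8: X=(4, -4, 0, -2), d=2 → +e2, X_9=(4, -3, 0, -2)
t=9: X=(4, -3, 0, -2), d=3 → -e2, X_10=(4, -4, 0, -2)
t=10: X=(4, -4, 0, -2), d=1 → -e1, X_11=(3, -4, 0, -2)
t=11: X=(3, -4, 0, -2), d=3 → -e2, X_12=(3, -5, 0, -2)
t=12: X=(3, -5, 0, -2), d=2 → +e2, X_13=(3, -4, 0, -2)
t=13: X=(3, -4, 0, -2), d=3 → -e2, X_14=(3, -5, 0, -2)
t=14: X=(3, -5, 0, -2), d=3 → -e2, X_15=(3, -6, 0, -2)
t=15: X=(3, -6, 0, -2), d=6 → +e4, X_16=(3, -6, 0, -1)


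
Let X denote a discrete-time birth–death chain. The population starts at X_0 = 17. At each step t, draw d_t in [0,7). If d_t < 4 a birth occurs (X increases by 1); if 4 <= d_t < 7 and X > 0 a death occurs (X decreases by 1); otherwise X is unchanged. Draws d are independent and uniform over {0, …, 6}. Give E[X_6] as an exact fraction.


125/7

X can drop by at most 1 per step and X_0 = 17 > T = 6, so X_t >= 17 − t >= 11 > 0 for every t <= 6: the floor at 0 (the 'and X > 0' condition) never binds. Hence X_6 = X_0 + Σ_{t<6} Y_t with i.i.d. increments Y_t = y(d_t) ∈ {+1, −1, 0}.
Outcome values over d=0..6: [1, 1, 1, 1, -1, -1, -1]
Σy = 1, Σy² = 7, M = 7
μ = 1/7 = 1/7,  σ² = 7/7 − (1/7)² = 48/49
E[X_6] = 17 + 6·(1/7) = 125/7


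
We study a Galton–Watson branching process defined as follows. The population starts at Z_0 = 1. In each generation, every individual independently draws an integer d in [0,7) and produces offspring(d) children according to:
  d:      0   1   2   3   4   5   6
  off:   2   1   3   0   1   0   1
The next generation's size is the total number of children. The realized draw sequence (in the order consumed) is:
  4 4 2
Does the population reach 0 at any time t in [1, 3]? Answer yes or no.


no

gen 0: Z_0=1, draws=[4], offspring=[1], Z_1=1
gen 1: Z_1=1, draws=[4], offspring=[1], Z_2=1
gen 2: Z_2=1, draws=[2], offspring=[3], Z_3=3


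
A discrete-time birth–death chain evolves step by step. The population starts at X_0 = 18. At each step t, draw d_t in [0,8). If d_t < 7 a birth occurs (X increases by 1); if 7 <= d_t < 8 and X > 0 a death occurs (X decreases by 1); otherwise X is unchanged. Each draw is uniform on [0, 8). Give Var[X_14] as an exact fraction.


X can drop by at most 1 per step and X_0 = 18 > T = 14, so X_t >= 18 − t >= 4 > 0 for every t <= 14: the floor at 0 (the 'and X > 0' condition) never binds. Hence X_14 = X_0 + Σ_{t<14} Y_t with i.i.d. increments Y_t = y(d_t) ∈ {+1, −1, 0}.
Outcome values over d=0..7: [1, 1, 1, 1, 1, 1, 1, -1]
Σy = 6, Σy² = 8, M = 8
μ = 6/8 = 3/4,  σ² = 8/8 − (3/4)² = 7/16
Independent increments: Var[X_14] = 14·σ² = 14·(7/16) = 49/8

49/8


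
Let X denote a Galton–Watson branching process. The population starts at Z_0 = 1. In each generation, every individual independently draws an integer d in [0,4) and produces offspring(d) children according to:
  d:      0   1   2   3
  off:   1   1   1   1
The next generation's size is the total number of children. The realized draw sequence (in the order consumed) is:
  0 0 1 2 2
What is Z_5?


1

gen 0: Z_0=1, draws=[0], offspring=[1], Z_1=1
gen 1: Z_1=1, draws=[0], offspring=[1], Z_2=1
gen 2: Z_2=1, draws=[1], offspring=[1], Z_3=1
gen 3: Z_3=1, draws=[2], offspring=[1], Z_4=1
gen 4: Z_4=1, draws=[2], offspring=[1], Z_5=1


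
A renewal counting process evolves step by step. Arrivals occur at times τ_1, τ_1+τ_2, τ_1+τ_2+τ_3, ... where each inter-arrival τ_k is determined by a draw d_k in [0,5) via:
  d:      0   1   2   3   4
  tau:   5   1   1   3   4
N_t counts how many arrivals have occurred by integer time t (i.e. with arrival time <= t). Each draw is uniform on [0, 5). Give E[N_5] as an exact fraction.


5237/3125

Inter-arrival values over d=0..4: [5, 1, 1, 3, 4]
Each d has probability 1/5, so the pmf of τ is: f(1) = 2/5, f(3) = 1/5, f(4) = 1/5, f(5) = 1/5
Renewal equation for m(n) = E[N_n]: condition on τ_1 = k (if k <= n, one arrival plus a fresh copy on the remaining n−k steps): m(n) = F(n) + Σ_{k<=n} f(k)·m(n−k), where F(n) = P(τ <= n) and m(0) = 0
m(1) = F(1) = 2/5
m(2) = F(2) + f(1)·m(1) = 2/5 + 2/5·2/5 = 14/25
m(3) = F(3) + f(1)·m(2) = 3/5 + 2/5·14/25 = 103/125
m(4) = F(4) + f(1)·m(3) + f(3)·m(1) = 4/5 + 2/5·103/125 + 1/5·2/5 = 756/625
m(5) = F(5) + f(1)·m(4) + f(3)·m(2) + f(4)·m(1) = 1 + 2/5·756/625 + 1/5·14/25 + 1/5·2/5 = 5237/3125
E[N_5] = m(5) = 5237/3125


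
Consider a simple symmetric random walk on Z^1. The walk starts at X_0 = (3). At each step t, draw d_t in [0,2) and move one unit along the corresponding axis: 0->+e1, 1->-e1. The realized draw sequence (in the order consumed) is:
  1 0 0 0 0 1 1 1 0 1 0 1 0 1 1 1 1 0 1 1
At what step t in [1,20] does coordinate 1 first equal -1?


20

t=0: X=(3), d=1 → -e1, X_1=(2)
t=1: X=(2), d=0 → +e1, X_2=(3)
t=2: X=(3), d=0 → +e1, X_3=(4)
t=3: X=(4), d=0 → +e1, X_4=(5)
t=4: X=(5), d=0 → +e1, X_5=(6)
t=5: X=(6), d=1 → -e1, X_6=(5)
t=6: X=(5), d=1 → -e1, X_7=(4)
t=7: X=(4), d=1 → -e1, X_8=(3)
t=8: X=(3), d=0 → +e1, X_9=(4)
t=9: X=(4), d=1 → -e1, X_10=(3)
t=10: X=(3), d=0 → +e1, X_11=(4)
t=11: X=(4), d=1 → -e1, X_12=(3)
t=12: X=(3), d=0 → +e1, X_13=(4)
t=13: X=(4), d=1 → -e1, X_14=(3)
t=14: X=(3), d=1 → -e1, X_15=(2)
t=15: X=(2), d=1 → -e1, X_16=(1)
t=16: X=(1), d=1 → -e1, X_17=(0)
t=17: X=(0), d=0 → +e1, X_18=(1)
t=18: X=(1), d=1 → -e1, X_19=(0)
t=19: X=(0), d=1 → -e1, X_20=(-1)


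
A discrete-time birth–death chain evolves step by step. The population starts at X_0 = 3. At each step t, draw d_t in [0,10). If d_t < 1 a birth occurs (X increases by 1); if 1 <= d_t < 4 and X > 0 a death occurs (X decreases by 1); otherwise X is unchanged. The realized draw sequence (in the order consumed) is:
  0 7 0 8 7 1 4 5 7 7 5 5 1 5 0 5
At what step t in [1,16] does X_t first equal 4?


t=0: X=3, d=0 → birth, X_1=4
t=1: X=4, d=7 → hold, X_2=4
t=2: X=4, d=0 → birth, X_3=5
t=3: X=5, d=8 → hold, X_4=5
t=4: X=5, d=7 → hold, X_5=5
t=5: X=5, d=1 → death, X_6=4
t=6: X=4, d=4 → hold, X_7=4
t=7: X=4, d=5 → hold, X_8=4
t=8: X=4, d=7 → hold, X_9=4
t=9: X=4, d=7 → hold, X_10=4
t=10: X=4, d=5 → hold, X_11=4
t=11: X=4, d=5 → hold, X_12=4
t=12: X=4, d=1 → death, X_13=3
t=13: X=3, d=5 → hold, X_14=3
t=14: X=3, d=0 → birth, X_15=4
t=15: X=4, d=5 → hold, X_16=4

1


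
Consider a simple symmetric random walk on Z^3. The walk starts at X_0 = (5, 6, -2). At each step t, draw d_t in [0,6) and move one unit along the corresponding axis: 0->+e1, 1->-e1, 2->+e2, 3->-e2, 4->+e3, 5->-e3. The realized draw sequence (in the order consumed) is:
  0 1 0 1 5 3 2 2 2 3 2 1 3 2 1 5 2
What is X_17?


(3, 9, -4)

t=0: X=(5, 6, -2), d=0 → +e1, X_1=(6, 6, -2)
t=1: X=(6, 6, -2), d=1 → -e1, X_2=(5, 6, -2)
t=2: X=(5, 6, -2), d=0 → +e1, X_3=(6, 6, -2)
t=3: X=(6, 6, -2), d=1 → -e1, X_4=(5, 6, -2)
t=4: X=(5, 6, -2), d=5 → -e3, X_5=(5, 6, -3)
t=5: X=(5, 6, -3), d=3 → -e2, X_6=(5, 5, -3)
t=6: X=(5, 5, -3), d=2 → +e2, X_7=(5, 6, -3)
t=7: X=(5, 6, -3), d=2 → +e2, X_8=(5, 7, -3)
t=8: X=(5, 7, -3), d=2 → +e2, X_9=(5, 8, -3)
t=9: X=(5, 8, -3), d=3 → -e2, X_10=(5, 7, -3)
t=10: X=(5, 7, -3), d=2 → +e2, X_11=(5, 8, -3)
t=11: X=(5, 8, -3), d=1 → -e1, X_12=(4, 8, -3)
t=12: X=(4, 8, -3), d=3 → -e2, X_13=(4, 7, -3)
t=13: X=(4, 7, -3), d=2 → +e2, X_14=(4, 8, -3)
t=14: X=(4, 8, -3), d=1 → -e1, X_15=(3, 8, -3)
t=15: X=(3, 8, -3), d=5 → -e3, X_16=(3, 8, -4)
t=16: X=(3, 8, -4), d=2 → +e2, X_17=(3, 9, -4)
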